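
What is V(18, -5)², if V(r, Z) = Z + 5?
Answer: 0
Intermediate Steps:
V(r, Z) = 5 + Z
V(18, -5)² = (5 - 5)² = 0² = 0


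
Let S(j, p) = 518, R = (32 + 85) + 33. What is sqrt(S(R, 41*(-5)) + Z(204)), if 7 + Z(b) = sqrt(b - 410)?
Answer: sqrt(511 + I*sqrt(206)) ≈ 22.608 + 0.3174*I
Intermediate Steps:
R = 150 (R = 117 + 33 = 150)
Z(b) = -7 + sqrt(-410 + b) (Z(b) = -7 + sqrt(b - 410) = -7 + sqrt(-410 + b))
sqrt(S(R, 41*(-5)) + Z(204)) = sqrt(518 + (-7 + sqrt(-410 + 204))) = sqrt(518 + (-7 + sqrt(-206))) = sqrt(518 + (-7 + I*sqrt(206))) = sqrt(511 + I*sqrt(206))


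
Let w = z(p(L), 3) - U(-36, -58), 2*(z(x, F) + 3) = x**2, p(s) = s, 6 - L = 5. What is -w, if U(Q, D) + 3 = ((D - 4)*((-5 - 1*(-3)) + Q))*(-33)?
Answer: -155497/2 ≈ -77749.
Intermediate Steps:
L = 1 (L = 6 - 1*5 = 6 - 5 = 1)
z(x, F) = -3 + x**2/2
U(Q, D) = -3 - 33*(-4 + D)*(-2 + Q) (U(Q, D) = -3 + ((D - 4)*((-5 - 1*(-3)) + Q))*(-33) = -3 + ((-4 + D)*((-5 + 3) + Q))*(-33) = -3 + ((-4 + D)*(-2 + Q))*(-33) = -3 - 33*(-4 + D)*(-2 + Q))
w = 155497/2 (w = (-3 + (1/2)*1**2) - (-267 + 66*(-58) + 132*(-36) - 33*(-58)*(-36)) = (-3 + (1/2)*1) - (-267 - 3828 - 4752 - 68904) = (-3 + 1/2) - 1*(-77751) = -5/2 + 77751 = 155497/2 ≈ 77749.)
-w = -1*155497/2 = -155497/2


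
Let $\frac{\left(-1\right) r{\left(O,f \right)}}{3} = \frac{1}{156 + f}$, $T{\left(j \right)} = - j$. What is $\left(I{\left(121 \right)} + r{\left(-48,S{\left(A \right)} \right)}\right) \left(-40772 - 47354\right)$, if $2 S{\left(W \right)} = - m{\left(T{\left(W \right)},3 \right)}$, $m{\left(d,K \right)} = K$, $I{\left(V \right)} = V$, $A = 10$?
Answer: $- \frac{1098138086}{103} \approx -1.0662 \cdot 10^{7}$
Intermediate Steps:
$S{\left(W \right)} = - \frac{3}{2}$ ($S{\left(W \right)} = \frac{\left(-1\right) 3}{2} = \frac{1}{2} \left(-3\right) = - \frac{3}{2}$)
$r{\left(O,f \right)} = - \frac{3}{156 + f}$
$\left(I{\left(121 \right)} + r{\left(-48,S{\left(A \right)} \right)}\right) \left(-40772 - 47354\right) = \left(121 - \frac{3}{156 - \frac{3}{2}}\right) \left(-40772 - 47354\right) = \left(121 - \frac{3}{\frac{309}{2}}\right) \left(-88126\right) = \left(121 - \frac{2}{103}\right) \left(-88126\right) = \frac{12461}{103} \left(-88126\right) = - \frac{1098138086}{103}$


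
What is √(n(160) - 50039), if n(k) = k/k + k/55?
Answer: 3*I*√672694/11 ≈ 223.69*I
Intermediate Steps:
n(k) = 1 + k/55 (n(k) = 1 + k*(1/55) = 1 + k/55)
√(n(160) - 50039) = √((1 + (1/55)*160) - 50039) = √((1 + 32/11) - 50039) = √(43/11 - 50039) = √(-550386/11) = 3*I*√672694/11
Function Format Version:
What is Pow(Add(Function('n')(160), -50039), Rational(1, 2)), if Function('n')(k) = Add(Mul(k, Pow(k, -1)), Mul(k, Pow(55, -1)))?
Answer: Mul(Rational(3, 11), I, Pow(672694, Rational(1, 2))) ≈ Mul(223.69, I)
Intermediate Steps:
Function('n')(k) = Add(1, Mul(Rational(1, 55), k)) (Function('n')(k) = Add(1, Mul(k, Rational(1, 55))) = Add(1, Mul(Rational(1, 55), k)))
Pow(Add(Function('n')(160), -50039), Rational(1, 2)) = Pow(Add(Add(1, Mul(Rational(1, 55), 160)), -50039), Rational(1, 2)) = Pow(Add(Add(1, Rational(32, 11)), -50039), Rational(1, 2)) = Pow(Add(Rational(43, 11), -50039), Rational(1, 2)) = Pow(Rational(-550386, 11), Rational(1, 2)) = Mul(Rational(3, 11), I, Pow(672694, Rational(1, 2)))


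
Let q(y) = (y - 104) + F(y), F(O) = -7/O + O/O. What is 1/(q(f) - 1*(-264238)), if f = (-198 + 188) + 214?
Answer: 204/53925149 ≈ 3.7830e-6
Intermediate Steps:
F(O) = 1 - 7/O (F(O) = -7/O + 1 = 1 - 7/O)
f = 204 (f = -10 + 214 = 204)
q(y) = -104 + y + (-7 + y)/y (q(y) = (y - 104) + (-7 + y)/y = (-104 + y) + (-7 + y)/y = -104 + y + (-7 + y)/y)
1/(q(f) - 1*(-264238)) = 1/((-103 + 204 - 7/204) - 1*(-264238)) = 1/((-103 + 204 - 7*1/204) + 264238) = 1/((-103 + 204 - 7/204) + 264238) = 1/(20597/204 + 264238) = 1/(53925149/204) = 204/53925149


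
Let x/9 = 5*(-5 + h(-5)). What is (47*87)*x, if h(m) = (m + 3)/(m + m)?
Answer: -883224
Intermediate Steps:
h(m) = (3 + m)/(2*m) (h(m) = (3 + m)/((2*m)) = (3 + m)*(1/(2*m)) = (3 + m)/(2*m))
x = -216 (x = 9*(5*(-5 + (1/2)*(3 - 5)/(-5))) = 9*(5*(-5 + (1/2)*(-1/5)*(-2))) = 9*(5*(-5 + 1/5)) = 9*(5*(-24/5)) = 9*(-24) = -216)
(47*87)*x = (47*87)*(-216) = 4089*(-216) = -883224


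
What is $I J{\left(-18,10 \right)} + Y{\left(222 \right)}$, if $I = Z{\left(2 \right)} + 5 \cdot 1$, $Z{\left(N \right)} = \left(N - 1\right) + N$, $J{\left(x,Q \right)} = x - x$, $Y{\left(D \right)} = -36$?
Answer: $-36$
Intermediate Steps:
$J{\left(x,Q \right)} = 0$
$Z{\left(N \right)} = -1 + 2 N$ ($Z{\left(N \right)} = \left(-1 + N\right) + N = -1 + 2 N$)
$I = 8$ ($I = \left(-1 + 2 \cdot 2\right) + 5 \cdot 1 = \left(-1 + 4\right) + 5 = 3 + 5 = 8$)
$I J{\left(-18,10 \right)} + Y{\left(222 \right)} = 8 \cdot 0 - 36 = 0 - 36 = -36$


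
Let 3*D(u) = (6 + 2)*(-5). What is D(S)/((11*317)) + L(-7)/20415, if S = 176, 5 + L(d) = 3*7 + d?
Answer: -240817/71187105 ≈ -0.0033829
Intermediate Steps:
L(d) = 16 + d (L(d) = -5 + (3*7 + d) = -5 + (21 + d) = 16 + d)
D(u) = -40/3 (D(u) = ((6 + 2)*(-5))/3 = (8*(-5))/3 = (⅓)*(-40) = -40/3)
D(S)/((11*317)) + L(-7)/20415 = -40/(3*(11*317)) + (16 - 7)/20415 = -40/3/3487 + 9*(1/20415) = -40/3*1/3487 + 3/6805 = -40/10461 + 3/6805 = -240817/71187105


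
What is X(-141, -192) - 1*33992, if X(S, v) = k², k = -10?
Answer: -33892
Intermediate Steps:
X(S, v) = 100 (X(S, v) = (-10)² = 100)
X(-141, -192) - 1*33992 = 100 - 1*33992 = 100 - 33992 = -33892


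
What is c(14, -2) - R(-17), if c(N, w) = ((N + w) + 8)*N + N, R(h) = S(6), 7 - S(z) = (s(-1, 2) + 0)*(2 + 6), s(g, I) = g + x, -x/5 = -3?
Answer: 399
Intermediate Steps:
x = 15 (x = -5*(-3) = 15)
s(g, I) = 15 + g (s(g, I) = g + 15 = 15 + g)
S(z) = -105 (S(z) = 7 - ((15 - 1) + 0)*(2 + 6) = 7 - (14 + 0)*8 = 7 - 14*8 = 7 - 1*112 = 7 - 112 = -105)
R(h) = -105
c(N, w) = N + N*(8 + N + w) (c(N, w) = (8 + N + w)*N + N = N*(8 + N + w) + N = N + N*(8 + N + w))
c(14, -2) - R(-17) = 14*(9 + 14 - 2) - 1*(-105) = 14*21 + 105 = 294 + 105 = 399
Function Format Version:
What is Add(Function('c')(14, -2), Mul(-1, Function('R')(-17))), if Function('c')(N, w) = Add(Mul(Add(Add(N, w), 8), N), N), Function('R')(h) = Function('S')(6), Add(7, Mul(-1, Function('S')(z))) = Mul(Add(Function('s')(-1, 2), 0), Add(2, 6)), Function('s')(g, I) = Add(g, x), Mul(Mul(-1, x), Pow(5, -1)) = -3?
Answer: 399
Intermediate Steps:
x = 15 (x = Mul(-5, -3) = 15)
Function('s')(g, I) = Add(15, g) (Function('s')(g, I) = Add(g, 15) = Add(15, g))
Function('S')(z) = -105 (Function('S')(z) = Add(7, Mul(-1, Mul(Add(Add(15, -1), 0), Add(2, 6)))) = Add(7, Mul(-1, Mul(Add(14, 0), 8))) = Add(7, Mul(-1, Mul(14, 8))) = Add(7, Mul(-1, 112)) = Add(7, -112) = -105)
Function('R')(h) = -105
Function('c')(N, w) = Add(N, Mul(N, Add(8, N, w))) (Function('c')(N, w) = Add(Mul(Add(8, N, w), N), N) = Add(Mul(N, Add(8, N, w)), N) = Add(N, Mul(N, Add(8, N, w))))
Add(Function('c')(14, -2), Mul(-1, Function('R')(-17))) = Add(Mul(14, Add(9, 14, -2)), Mul(-1, -105)) = Add(Mul(14, 21), 105) = Add(294, 105) = 399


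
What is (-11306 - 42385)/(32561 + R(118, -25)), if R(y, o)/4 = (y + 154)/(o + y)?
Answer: -4993263/3029261 ≈ -1.6483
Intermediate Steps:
R(y, o) = 4*(154 + y)/(o + y) (R(y, o) = 4*((y + 154)/(o + y)) = 4*((154 + y)/(o + y)) = 4*(154 + y)/(o + y))
(-11306 - 42385)/(32561 + R(118, -25)) = (-11306 - 42385)/(32561 + 4*(154 + 118)/(-25 + 118)) = -53691/(32561 + 4*272/93) = -53691/(32561 + 4*(1/93)*272) = -53691/(32561 + 1088/93) = -53691/3029261/93 = -53691*93/3029261 = -4993263/3029261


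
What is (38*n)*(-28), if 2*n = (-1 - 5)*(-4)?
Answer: -12768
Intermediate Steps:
n = 12 (n = ((-1 - 5)*(-4))/2 = (-6*(-4))/2 = (½)*24 = 12)
(38*n)*(-28) = (38*12)*(-28) = 456*(-28) = -12768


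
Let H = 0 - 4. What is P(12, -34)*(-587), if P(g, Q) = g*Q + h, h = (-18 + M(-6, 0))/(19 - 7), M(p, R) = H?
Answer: 1443433/6 ≈ 2.4057e+5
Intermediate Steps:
H = -4
M(p, R) = -4
h = -11/6 (h = (-18 - 4)/(19 - 7) = -22/12 = -22*1/12 = -11/6 ≈ -1.8333)
P(g, Q) = -11/6 + Q*g (P(g, Q) = g*Q - 11/6 = Q*g - 11/6 = -11/6 + Q*g)
P(12, -34)*(-587) = (-11/6 - 34*12)*(-587) = (-11/6 - 408)*(-587) = -2459/6*(-587) = 1443433/6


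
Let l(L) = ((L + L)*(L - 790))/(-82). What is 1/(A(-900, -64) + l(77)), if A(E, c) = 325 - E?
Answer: 41/105126 ≈ 0.00039001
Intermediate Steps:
l(L) = -L*(-790 + L)/41 (l(L) = ((2*L)*(-790 + L))*(-1/82) = (2*L*(-790 + L))*(-1/82) = -L*(-790 + L)/41)
1/(A(-900, -64) + l(77)) = 1/((325 - 1*(-900)) + (1/41)*77*(790 - 1*77)) = 1/((325 + 900) + (1/41)*77*(790 - 77)) = 1/(1225 + (1/41)*77*713) = 1/(1225 + 54901/41) = 1/(105126/41) = 41/105126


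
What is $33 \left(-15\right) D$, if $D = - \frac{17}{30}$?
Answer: $\frac{561}{2} \approx 280.5$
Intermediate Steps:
$D = - \frac{17}{30}$ ($D = \left(-17\right) \frac{1}{30} = - \frac{17}{30} \approx -0.56667$)
$33 \left(-15\right) D = 33 \left(-15\right) \left(- \frac{17}{30}\right) = \left(-495\right) \left(- \frac{17}{30}\right) = \frac{561}{2}$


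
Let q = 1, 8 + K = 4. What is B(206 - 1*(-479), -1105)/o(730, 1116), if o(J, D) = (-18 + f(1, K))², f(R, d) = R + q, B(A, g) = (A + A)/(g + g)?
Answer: -137/56576 ≈ -0.0024215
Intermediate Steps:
K = -4 (K = -8 + 4 = -4)
B(A, g) = A/g (B(A, g) = (2*A)/((2*g)) = (2*A)*(1/(2*g)) = A/g)
f(R, d) = 1 + R (f(R, d) = R + 1 = 1 + R)
o(J, D) = 256 (o(J, D) = (-18 + (1 + 1))² = (-18 + 2)² = (-16)² = 256)
B(206 - 1*(-479), -1105)/o(730, 1116) = ((206 - 1*(-479))/(-1105))/256 = ((206 + 479)*(-1/1105))*(1/256) = (685*(-1/1105))*(1/256) = -137/221*1/256 = -137/56576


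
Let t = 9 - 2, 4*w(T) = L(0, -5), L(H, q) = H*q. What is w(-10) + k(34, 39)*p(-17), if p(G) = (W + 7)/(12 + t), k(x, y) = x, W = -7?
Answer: 0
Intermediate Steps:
w(T) = 0 (w(T) = (0*(-5))/4 = (1/4)*0 = 0)
t = 7
p(G) = 0 (p(G) = (-7 + 7)/(12 + 7) = 0/19 = 0*(1/19) = 0)
w(-10) + k(34, 39)*p(-17) = 0 + 34*0 = 0 + 0 = 0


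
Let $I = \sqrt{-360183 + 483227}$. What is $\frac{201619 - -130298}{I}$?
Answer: $\frac{331917 \sqrt{30761}}{61522} \approx 946.24$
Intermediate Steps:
$I = 2 \sqrt{30761}$ ($I = \sqrt{123044} = 2 \sqrt{30761} \approx 350.78$)
$\frac{201619 - -130298}{I} = \frac{201619 - -130298}{2 \sqrt{30761}} = \left(201619 + 130298\right) \frac{\sqrt{30761}}{61522} = 331917 \frac{\sqrt{30761}}{61522} = \frac{331917 \sqrt{30761}}{61522}$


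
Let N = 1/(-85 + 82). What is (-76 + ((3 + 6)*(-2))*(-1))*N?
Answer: 58/3 ≈ 19.333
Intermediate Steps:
N = -1/3 (N = 1/(-3) = -1/3 ≈ -0.33333)
(-76 + ((3 + 6)*(-2))*(-1))*N = (-76 + ((3 + 6)*(-2))*(-1))*(-1/3) = (-76 + (9*(-2))*(-1))*(-1/3) = (-76 - 18*(-1))*(-1/3) = (-76 + 18)*(-1/3) = -58*(-1/3) = 58/3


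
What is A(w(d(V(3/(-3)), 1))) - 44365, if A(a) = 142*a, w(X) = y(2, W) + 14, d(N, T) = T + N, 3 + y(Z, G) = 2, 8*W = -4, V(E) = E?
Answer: -42519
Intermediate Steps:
W = -½ (W = (⅛)*(-4) = -½ ≈ -0.50000)
y(Z, G) = -1 (y(Z, G) = -3 + 2 = -1)
d(N, T) = N + T
w(X) = 13 (w(X) = -1 + 14 = 13)
A(w(d(V(3/(-3)), 1))) - 44365 = 142*13 - 44365 = 1846 - 44365 = -42519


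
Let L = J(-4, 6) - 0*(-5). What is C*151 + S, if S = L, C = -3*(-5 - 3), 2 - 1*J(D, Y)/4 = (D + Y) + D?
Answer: 3640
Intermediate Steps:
J(D, Y) = 8 - 8*D - 4*Y (J(D, Y) = 8 - 4*((D + Y) + D) = 8 - 4*(Y + 2*D) = 8 + (-8*D - 4*Y) = 8 - 8*D - 4*Y)
C = 24 (C = -3*(-8) = 24)
L = 16 (L = (8 - 8*(-4) - 4*6) - 0*(-5) = (8 + 32 - 24) - 1*0 = 16 + 0 = 16)
S = 16
C*151 + S = 24*151 + 16 = 3624 + 16 = 3640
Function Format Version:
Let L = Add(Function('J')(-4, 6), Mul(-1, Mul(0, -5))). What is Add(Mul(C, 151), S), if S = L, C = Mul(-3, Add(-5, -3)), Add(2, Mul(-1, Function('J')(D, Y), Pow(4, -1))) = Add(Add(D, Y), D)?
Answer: 3640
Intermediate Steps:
Function('J')(D, Y) = Add(8, Mul(-8, D), Mul(-4, Y)) (Function('J')(D, Y) = Add(8, Mul(-4, Add(Add(D, Y), D))) = Add(8, Mul(-4, Add(Y, Mul(2, D)))) = Add(8, Add(Mul(-8, D), Mul(-4, Y))) = Add(8, Mul(-8, D), Mul(-4, Y)))
C = 24 (C = Mul(-3, -8) = 24)
L = 16 (L = Add(Add(8, Mul(-8, -4), Mul(-4, 6)), Mul(-1, Mul(0, -5))) = Add(Add(8, 32, -24), Mul(-1, 0)) = Add(16, 0) = 16)
S = 16
Add(Mul(C, 151), S) = Add(Mul(24, 151), 16) = Add(3624, 16) = 3640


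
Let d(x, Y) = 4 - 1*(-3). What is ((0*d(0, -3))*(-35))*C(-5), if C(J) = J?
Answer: 0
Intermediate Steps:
d(x, Y) = 7 (d(x, Y) = 4 + 3 = 7)
((0*d(0, -3))*(-35))*C(-5) = ((0*7)*(-35))*(-5) = (0*(-35))*(-5) = 0*(-5) = 0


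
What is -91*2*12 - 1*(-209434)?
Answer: 207250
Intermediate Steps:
-91*2*12 - 1*(-209434) = -182*12 + 209434 = -2184 + 209434 = 207250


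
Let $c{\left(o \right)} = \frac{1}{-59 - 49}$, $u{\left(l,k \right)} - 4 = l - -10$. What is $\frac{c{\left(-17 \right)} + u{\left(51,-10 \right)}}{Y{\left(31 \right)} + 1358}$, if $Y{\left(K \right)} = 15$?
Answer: $\frac{7019}{148284} \approx 0.047335$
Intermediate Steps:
$u{\left(l,k \right)} = 14 + l$ ($u{\left(l,k \right)} = 4 + \left(l - -10\right) = 4 + \left(l + 10\right) = 4 + \left(10 + l\right) = 14 + l$)
$c{\left(o \right)} = - \frac{1}{108}$ ($c{\left(o \right)} = \frac{1}{-108} = - \frac{1}{108}$)
$\frac{c{\left(-17 \right)} + u{\left(51,-10 \right)}}{Y{\left(31 \right)} + 1358} = \frac{- \frac{1}{108} + \left(14 + 51\right)}{15 + 1358} = \frac{- \frac{1}{108} + 65}{1373} = \frac{7019}{108} \cdot \frac{1}{1373} = \frac{7019}{148284}$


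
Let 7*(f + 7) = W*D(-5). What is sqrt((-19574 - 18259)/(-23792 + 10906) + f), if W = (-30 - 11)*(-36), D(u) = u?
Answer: I*sqrt(8611157653126)/90202 ≈ 32.532*I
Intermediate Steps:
W = 1476 (W = -41*(-36) = 1476)
f = -7429/7 (f = -7 + (1476*(-5))/7 = -7 + (1/7)*(-7380) = -7 - 7380/7 = -7429/7 ≈ -1061.3)
sqrt((-19574 - 18259)/(-23792 + 10906) + f) = sqrt((-19574 - 18259)/(-23792 + 10906) - 7429/7) = sqrt(-37833/(-12886) - 7429/7) = sqrt(-37833*(-1/12886) - 7429/7) = sqrt(37833/12886 - 7429/7) = sqrt(-95465263/90202) = I*sqrt(8611157653126)/90202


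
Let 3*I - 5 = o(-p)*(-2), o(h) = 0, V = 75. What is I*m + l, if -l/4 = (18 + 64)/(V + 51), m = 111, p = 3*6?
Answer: 11491/63 ≈ 182.40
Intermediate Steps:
p = 18
I = 5/3 (I = 5/3 + (0*(-2))/3 = 5/3 + (1/3)*0 = 5/3 + 0 = 5/3 ≈ 1.6667)
l = -164/63 (l = -4*(18 + 64)/(75 + 51) = -328/126 = -4*41/63 = -164/63 ≈ -2.6032)
I*m + l = (5/3)*111 - 164/63 = 185 - 164/63 = 11491/63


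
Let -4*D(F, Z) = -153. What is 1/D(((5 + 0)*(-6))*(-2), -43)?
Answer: 4/153 ≈ 0.026144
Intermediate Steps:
D(F, Z) = 153/4 (D(F, Z) = -1/4*(-153) = 153/4)
1/D(((5 + 0)*(-6))*(-2), -43) = 1/(153/4) = 4/153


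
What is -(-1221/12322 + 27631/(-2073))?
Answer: 343000315/25543506 ≈ 13.428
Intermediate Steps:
-(-1221/12322 + 27631/(-2073)) = -(-1221*1/12322 + 27631*(-1/2073)) = -(-1221/12322 - 27631/2073) = -1*(-343000315/25543506) = 343000315/25543506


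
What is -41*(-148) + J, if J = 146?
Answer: 6214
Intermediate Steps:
-41*(-148) + J = -41*(-148) + 146 = 6068 + 146 = 6214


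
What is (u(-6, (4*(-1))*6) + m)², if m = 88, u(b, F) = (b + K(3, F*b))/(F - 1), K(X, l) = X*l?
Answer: 3147076/625 ≈ 5035.3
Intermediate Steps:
u(b, F) = (b + 3*F*b)/(-1 + F) (u(b, F) = (b + 3*(F*b))/(F - 1) = (b + 3*F*b)/(-1 + F))
(u(-6, (4*(-1))*6) + m)² = (-6*(1 + 3*((4*(-1))*6))/(-1 + (4*(-1))*6) + 88)² = (-6*(1 + 3*(-4*6))/(-1 - 4*6) + 88)² = (-6*(1 + 3*(-24))/(-1 - 24) + 88)² = (-6*(1 - 72)/(-25) + 88)² = (-6*(-1/25)*(-71) + 88)² = (-426/25 + 88)² = (1774/25)² = 3147076/625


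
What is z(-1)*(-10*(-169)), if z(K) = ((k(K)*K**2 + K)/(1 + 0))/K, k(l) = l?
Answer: 3380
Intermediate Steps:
z(K) = (K + K**3)/K (z(K) = ((K*K**2 + K)/(1 + 0))/K = ((K**3 + K)/1)/K = ((K + K**3)*1)/K = (K + K**3)/K)
z(-1)*(-10*(-169)) = (1 + (-1)**2)*(-10*(-169)) = (1 + 1)*1690 = 2*1690 = 3380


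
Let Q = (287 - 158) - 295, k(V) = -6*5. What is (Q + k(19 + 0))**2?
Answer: 38416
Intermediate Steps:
k(V) = -30
Q = -166 (Q = 129 - 295 = -166)
(Q + k(19 + 0))**2 = (-166 - 30)**2 = (-196)**2 = 38416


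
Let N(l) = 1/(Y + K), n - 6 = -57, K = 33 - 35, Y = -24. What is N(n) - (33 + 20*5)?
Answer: -3459/26 ≈ -133.04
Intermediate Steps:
K = -2
n = -51 (n = 6 - 57 = -51)
N(l) = -1/26 (N(l) = 1/(-24 - 2) = 1/(-26) = -1/26)
N(n) - (33 + 20*5) = -1/26 - (33 + 20*5) = -1/26 - (33 + 100) = -1/26 - 1*133 = -1/26 - 133 = -3459/26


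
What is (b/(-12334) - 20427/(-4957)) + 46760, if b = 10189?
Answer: 2859090912625/61139638 ≈ 46763.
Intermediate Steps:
(b/(-12334) - 20427/(-4957)) + 46760 = (10189/(-12334) - 20427/(-4957)) + 46760 = (10189*(-1/12334) - 20427*(-1/4957)) + 46760 = (-10189/12334 + 20427/4957) + 46760 = 201439745/61139638 + 46760 = 2859090912625/61139638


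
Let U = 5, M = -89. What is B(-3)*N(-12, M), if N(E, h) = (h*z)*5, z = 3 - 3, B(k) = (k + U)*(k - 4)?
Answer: 0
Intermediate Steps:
B(k) = (-4 + k)*(5 + k) (B(k) = (k + 5)*(k - 4) = (5 + k)*(-4 + k) = (-4 + k)*(5 + k))
z = 0
N(E, h) = 0 (N(E, h) = (h*0)*5 = 0*5 = 0)
B(-3)*N(-12, M) = (-20 - 3 + (-3)²)*0 = (-20 - 3 + 9)*0 = -14*0 = 0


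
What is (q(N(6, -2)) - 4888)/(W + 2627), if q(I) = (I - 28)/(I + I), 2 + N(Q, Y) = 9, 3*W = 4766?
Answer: -29337/25294 ≈ -1.1598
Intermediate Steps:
W = 4766/3 (W = (⅓)*4766 = 4766/3 ≈ 1588.7)
N(Q, Y) = 7 (N(Q, Y) = -2 + 9 = 7)
q(I) = (-28 + I)/(2*I) (q(I) = (-28 + I)/((2*I)) = (-28 + I)*(1/(2*I)) = (-28 + I)/(2*I))
(q(N(6, -2)) - 4888)/(W + 2627) = ((½)*(-28 + 7)/7 - 4888)/(4766/3 + 2627) = ((½)*(⅐)*(-21) - 4888)/(12647/3) = (-3/2 - 4888)*(3/12647) = -9779/2*3/12647 = -29337/25294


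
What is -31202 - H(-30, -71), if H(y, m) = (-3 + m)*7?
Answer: -30684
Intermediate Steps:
H(y, m) = -21 + 7*m
-31202 - H(-30, -71) = -31202 - (-21 + 7*(-71)) = -31202 - (-21 - 497) = -31202 - 1*(-518) = -31202 + 518 = -30684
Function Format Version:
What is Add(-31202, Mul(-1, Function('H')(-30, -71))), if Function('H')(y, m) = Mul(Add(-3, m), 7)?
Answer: -30684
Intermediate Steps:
Function('H')(y, m) = Add(-21, Mul(7, m))
Add(-31202, Mul(-1, Function('H')(-30, -71))) = Add(-31202, Mul(-1, Add(-21, Mul(7, -71)))) = Add(-31202, Mul(-1, Add(-21, -497))) = Add(-31202, Mul(-1, -518)) = Add(-31202, 518) = -30684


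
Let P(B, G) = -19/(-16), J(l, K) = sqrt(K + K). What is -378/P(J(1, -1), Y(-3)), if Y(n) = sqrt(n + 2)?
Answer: -6048/19 ≈ -318.32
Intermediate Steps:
J(l, K) = sqrt(2)*sqrt(K) (J(l, K) = sqrt(2*K) = sqrt(2)*sqrt(K))
Y(n) = sqrt(2 + n)
P(B, G) = 19/16 (P(B, G) = -19*(-1/16) = 19/16)
-378/P(J(1, -1), Y(-3)) = -378/19/16 = -378*16/19 = -6048/19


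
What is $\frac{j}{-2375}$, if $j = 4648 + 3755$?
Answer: $- \frac{8403}{2375} \approx -3.5381$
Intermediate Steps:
$j = 8403$
$\frac{j}{-2375} = \frac{8403}{-2375} = 8403 \left(- \frac{1}{2375}\right) = - \frac{8403}{2375}$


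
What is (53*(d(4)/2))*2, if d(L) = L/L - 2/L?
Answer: 53/2 ≈ 26.500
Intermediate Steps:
d(L) = 1 - 2/L
(53*(d(4)/2))*2 = (53*(((-2 + 4)/4)/2))*2 = (53*(((¼)*2)*(½)))*2 = (53*((½)*(½)))*2 = (53*(¼))*2 = (53/4)*2 = 53/2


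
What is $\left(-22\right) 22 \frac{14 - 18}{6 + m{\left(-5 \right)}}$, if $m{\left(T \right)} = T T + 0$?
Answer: $\frac{1936}{31} \approx 62.452$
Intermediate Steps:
$m{\left(T \right)} = T^{2}$ ($m{\left(T \right)} = T^{2} + 0 = T^{2}$)
$\left(-22\right) 22 \frac{14 - 18}{6 + m{\left(-5 \right)}} = \left(-22\right) 22 \frac{14 - 18}{6 + \left(-5\right)^{2}} = - 484 \left(- \frac{4}{6 + 25}\right) = - 484 \left(- \frac{4}{31}\right) = - 484 \left(\left(-4\right) \frac{1}{31}\right) = \left(-484\right) \left(- \frac{4}{31}\right) = \frac{1936}{31}$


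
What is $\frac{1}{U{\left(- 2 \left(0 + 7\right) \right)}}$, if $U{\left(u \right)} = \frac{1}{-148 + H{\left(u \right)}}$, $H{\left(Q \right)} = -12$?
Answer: $-160$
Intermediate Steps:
$U{\left(u \right)} = - \frac{1}{160}$ ($U{\left(u \right)} = \frac{1}{-148 - 12} = \frac{1}{-160} = - \frac{1}{160}$)
$\frac{1}{U{\left(- 2 \left(0 + 7\right) \right)}} = \frac{1}{- \frac{1}{160}} = -160$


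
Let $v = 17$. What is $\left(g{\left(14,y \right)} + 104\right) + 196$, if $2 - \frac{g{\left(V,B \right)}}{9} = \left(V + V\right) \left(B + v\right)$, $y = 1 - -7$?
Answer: $-5982$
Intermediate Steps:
$y = 8$ ($y = 1 + 7 = 8$)
$g{\left(V,B \right)} = 18 - 18 V \left(17 + B\right)$ ($g{\left(V,B \right)} = 18 - 9 \left(V + V\right) \left(B + 17\right) = 18 - 9 \cdot 2 V \left(17 + B\right) = 18 - 18 V \left(17 + B\right)$)
$\left(g{\left(14,y \right)} + 104\right) + 196 = \left(\left(18 - 4284 - 144 \cdot 14\right) + 104\right) + 196 = \left(\left(18 - 4284 - 2016\right) + 104\right) + 196 = \left(-6282 + 104\right) + 196 = -6178 + 196 = -5982$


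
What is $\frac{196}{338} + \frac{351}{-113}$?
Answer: $- \frac{48245}{19097} \approx -2.5263$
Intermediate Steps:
$\frac{196}{338} + \frac{351}{-113} = 196 \cdot \frac{1}{338} + 351 \left(- \frac{1}{113}\right) = \frac{98}{169} - \frac{351}{113} = - \frac{48245}{19097}$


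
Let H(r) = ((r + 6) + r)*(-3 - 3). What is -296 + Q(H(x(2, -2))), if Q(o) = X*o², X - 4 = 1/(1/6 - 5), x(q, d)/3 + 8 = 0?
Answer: 6976856/29 ≈ 2.4058e+5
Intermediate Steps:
x(q, d) = -24 (x(q, d) = -24 + 3*0 = -24 + 0 = -24)
X = 110/29 (X = 4 + 1/(1/6 - 5) = 4 + 1/(⅙ - 5) = 4 + 1/(-29/6) = 4 - 6/29 = 110/29 ≈ 3.7931)
H(r) = -36 - 12*r (H(r) = ((6 + r) + r)*(-6) = (6 + 2*r)*(-6) = -36 - 12*r)
Q(o) = 110*o²/29
-296 + Q(H(x(2, -2))) = -296 + 110*(-36 - 12*(-24))²/29 = -296 + 110*(-36 + 288)²/29 = -296 + (110/29)*252² = -296 + (110/29)*63504 = -296 + 6985440/29 = 6976856/29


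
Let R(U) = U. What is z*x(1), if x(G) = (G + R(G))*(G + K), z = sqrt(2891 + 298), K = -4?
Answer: -6*sqrt(3189) ≈ -338.83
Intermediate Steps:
z = sqrt(3189) ≈ 56.471
x(G) = 2*G*(-4 + G) (x(G) = (G + G)*(G - 4) = (2*G)*(-4 + G) = 2*G*(-4 + G))
z*x(1) = sqrt(3189)*(2*1*(-4 + 1)) = sqrt(3189)*(2*1*(-3)) = sqrt(3189)*(-6) = -6*sqrt(3189)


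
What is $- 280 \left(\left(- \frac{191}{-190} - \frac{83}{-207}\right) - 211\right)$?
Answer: $\frac{230813044}{3933} \approx 58686.0$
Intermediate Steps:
$- 280 \left(\left(- \frac{191}{-190} - \frac{83}{-207}\right) - 211\right) = - 280 \left(\left(\left(-191\right) \left(- \frac{1}{190}\right) - - \frac{83}{207}\right) - 211\right) = - 280 \left(\left(\frac{191}{190} + \frac{83}{207}\right) - 211\right) = - 280 \left(\frac{55307}{39330} - 211\right) = \left(-280\right) \left(- \frac{8243323}{39330}\right) = \frac{230813044}{3933}$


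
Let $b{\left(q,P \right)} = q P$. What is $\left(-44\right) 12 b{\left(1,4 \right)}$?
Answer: $-2112$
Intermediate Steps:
$b{\left(q,P \right)} = P q$
$\left(-44\right) 12 b{\left(1,4 \right)} = \left(-44\right) 12 \cdot 4 \cdot 1 = \left(-528\right) 4 = -2112$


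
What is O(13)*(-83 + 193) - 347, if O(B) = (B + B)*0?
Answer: -347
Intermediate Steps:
O(B) = 0 (O(B) = (2*B)*0 = 0)
O(13)*(-83 + 193) - 347 = 0*(-83 + 193) - 347 = 0*110 - 347 = 0 - 347 = -347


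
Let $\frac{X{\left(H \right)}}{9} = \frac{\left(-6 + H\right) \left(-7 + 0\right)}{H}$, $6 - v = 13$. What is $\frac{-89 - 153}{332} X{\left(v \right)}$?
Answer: $\frac{14157}{166} \approx 85.283$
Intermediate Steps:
$v = -7$ ($v = 6 - 13 = -7$)
$X{\left(H \right)} = \frac{9 \left(42 - 7 H\right)}{H}$ ($X{\left(H \right)} = 9 \frac{\left(-6 + H\right) \left(-7 + 0\right)}{H} = 9 \frac{\left(-6 + H\right) \left(-7\right)}{H} = 9 \frac{42 - 7 H}{H} = \frac{9 \left(42 - 7 H\right)}{H}$)
$\frac{-89 - 153}{332} X{\left(v \right)} = \frac{-89 - 153}{332} \left(-63 + \frac{378}{-7}\right) = \left(-89 - 153\right) \frac{1}{332} \left(-63 + 378 \left(- \frac{1}{7}\right)\right) = \left(-242\right) \frac{1}{332} \left(-63 - 54\right) = \left(- \frac{121}{166}\right) \left(-117\right) = \frac{14157}{166}$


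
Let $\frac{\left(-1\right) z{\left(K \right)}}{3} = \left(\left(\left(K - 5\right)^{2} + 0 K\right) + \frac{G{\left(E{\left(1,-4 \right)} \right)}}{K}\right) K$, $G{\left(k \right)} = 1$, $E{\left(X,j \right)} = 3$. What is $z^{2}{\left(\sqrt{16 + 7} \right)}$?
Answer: $948897 - 197856 \sqrt{23} \approx 12.958$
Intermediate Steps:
$z{\left(K \right)} = - 3 K \left(\frac{1}{K} + \left(-5 + K\right)^{2}\right)$ ($z{\left(K \right)} = - 3 \left(\left(\left(K - 5\right)^{2} + 0 K\right) + 1 \frac{1}{K}\right) K = - 3 \left(\left(\left(-5 + K\right)^{2} + 0\right) + \frac{1}{K}\right) K = - 3 \left(\left(-5 + K\right)^{2} + \frac{1}{K}\right) K = - 3 \left(\frac{1}{K} + \left(-5 + K\right)^{2}\right) K = - 3 K \left(\frac{1}{K} + \left(-5 + K\right)^{2}\right)$)
$z^{2}{\left(\sqrt{16 + 7} \right)} = \left(-3 - 3 \sqrt{16 + 7} \left(-5 + \sqrt{16 + 7}\right)^{2}\right)^{2} = \left(-3 - 3 \sqrt{23} \left(-5 + \sqrt{23}\right)^{2}\right)^{2}$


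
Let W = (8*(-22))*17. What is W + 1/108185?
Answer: -323689519/108185 ≈ -2992.0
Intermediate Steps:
W = -2992 (W = -176*17 = -2992)
W + 1/108185 = -2992 + 1/108185 = -323689519/108185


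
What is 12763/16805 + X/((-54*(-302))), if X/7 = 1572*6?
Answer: 36602009/7612665 ≈ 4.8080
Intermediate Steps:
X = 66024 (X = 7*(1572*6) = 7*9432 = 66024)
12763/16805 + X/((-54*(-302))) = 12763/16805 + 66024/((-54*(-302))) = 12763*(1/16805) + 66024/16308 = 12763/16805 + 66024*(1/16308) = 12763/16805 + 1834/453 = 36602009/7612665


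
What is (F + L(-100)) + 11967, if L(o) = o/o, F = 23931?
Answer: 35899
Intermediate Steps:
L(o) = 1
(F + L(-100)) + 11967 = (23931 + 1) + 11967 = 23932 + 11967 = 35899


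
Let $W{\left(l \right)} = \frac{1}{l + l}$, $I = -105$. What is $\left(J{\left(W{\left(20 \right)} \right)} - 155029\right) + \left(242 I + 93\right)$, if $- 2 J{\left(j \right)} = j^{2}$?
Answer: $- \frac{577107201}{3200} \approx -1.8035 \cdot 10^{5}$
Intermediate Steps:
$W{\left(l \right)} = \frac{1}{2 l}$
$J{\left(j \right)} = - \frac{j^{2}}{2}$
$\left(J{\left(W{\left(20 \right)} \right)} - 155029\right) + \left(242 I + 93\right) = \left(- \frac{\left(\frac{1}{2 \cdot 20}\right)^{2}}{2} - 155029\right) + \left(242 \left(-105\right) + 93\right) = \left(- \frac{\left(\frac{1}{2} \cdot \frac{1}{20}\right)^{2}}{2} - 155029\right) + \left(-25410 + 93\right) = \left(- \frac{1}{2 \cdot 1600} - 155029\right) - 25317 = \left(\left(- \frac{1}{2}\right) \frac{1}{1600} - 155029\right) - 25317 = \left(- \frac{1}{3200} - 155029\right) - 25317 = - \frac{496092801}{3200} - 25317 = - \frac{577107201}{3200}$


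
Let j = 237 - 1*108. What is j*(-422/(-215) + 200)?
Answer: 130266/5 ≈ 26053.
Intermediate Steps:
j = 129 (j = 237 - 108 = 129)
j*(-422/(-215) + 200) = 129*(-422/(-215) + 200) = 129*(-422*(-1/215) + 200) = 129*(422/215 + 200) = 129*(43422/215) = 130266/5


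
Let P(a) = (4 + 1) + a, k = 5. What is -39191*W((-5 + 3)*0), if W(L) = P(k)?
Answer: -391910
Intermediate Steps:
P(a) = 5 + a
W(L) = 10 (W(L) = 5 + 5 = 10)
-39191*W((-5 + 3)*0) = -39191*10 = -391910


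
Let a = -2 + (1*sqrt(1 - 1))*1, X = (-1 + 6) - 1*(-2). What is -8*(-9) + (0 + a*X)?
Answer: 58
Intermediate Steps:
X = 7 (X = 5 + 2 = 7)
a = -2 (a = -2 + (1*sqrt(0))*1 = -2 + (1*0)*1 = -2 + 0*1 = -2 + 0 = -2)
-8*(-9) + (0 + a*X) = -8*(-9) + (0 - 2*7) = 72 + (0 - 14) = 72 - 14 = 58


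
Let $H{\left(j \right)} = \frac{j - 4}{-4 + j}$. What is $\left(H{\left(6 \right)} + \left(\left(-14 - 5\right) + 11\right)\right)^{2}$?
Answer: $49$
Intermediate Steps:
$H{\left(j \right)} = 1$ ($H{\left(j \right)} = \frac{-4 + j}{-4 + j} = 1$)
$\left(H{\left(6 \right)} + \left(\left(-14 - 5\right) + 11\right)\right)^{2} = \left(1 + \left(\left(-14 - 5\right) + 11\right)\right)^{2} = \left(1 + \left(-19 + 11\right)\right)^{2} = \left(1 - 8\right)^{2} = \left(-7\right)^{2} = 49$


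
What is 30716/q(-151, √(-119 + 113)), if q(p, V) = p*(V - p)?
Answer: -30716/22807 + 30716*I*√6/3443857 ≈ -1.3468 + 0.021847*I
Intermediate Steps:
30716/q(-151, √(-119 + 113)) = 30716/((-151*(√(-119 + 113) - 1*(-151)))) = 30716/((-151*(√(-6) + 151))) = 30716/((-151*(I*√6 + 151))) = 30716/((-151*(151 + I*√6))) = 30716/(-22801 - 151*I*√6)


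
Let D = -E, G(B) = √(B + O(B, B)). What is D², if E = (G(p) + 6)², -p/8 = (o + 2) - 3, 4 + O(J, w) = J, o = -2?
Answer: 12736 + 3840*√11 ≈ 25472.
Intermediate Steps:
O(J, w) = -4 + J
p = 24 (p = -8*((-2 + 2) - 3) = -8*(0 - 3) = -8*(-3) = 24)
G(B) = √(-4 + 2*B) (G(B) = √(B + (-4 + B)) = √(-4 + 2*B))
E = (6 + 2*√11)² (E = (√(-4 + 2*24) + 6)² = (√(-4 + 48) + 6)² = (√44 + 6)² = (2*√11 + 6)² = (6 + 2*√11)² ≈ 159.60)
D = -80 - 24*√11 (D = -(80 + 24*√11) = -80 - 24*√11 ≈ -159.60)
D² = (-80 - 24*√11)²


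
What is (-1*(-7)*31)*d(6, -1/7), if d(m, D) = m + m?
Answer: 2604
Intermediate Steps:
d(m, D) = 2*m
(-1*(-7)*31)*d(6, -1/7) = (-1*(-7)*31)*(2*6) = (7*31)*12 = 217*12 = 2604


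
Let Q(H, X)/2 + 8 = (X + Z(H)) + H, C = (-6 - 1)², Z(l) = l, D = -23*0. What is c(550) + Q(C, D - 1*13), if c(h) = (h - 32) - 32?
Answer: 640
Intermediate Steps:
D = 0
c(h) = -64 + h (c(h) = (-32 + h) - 32 = -64 + h)
C = 49 (C = (-7)² = 49)
Q(H, X) = -16 + 2*X + 4*H (Q(H, X) = -16 + 2*((X + H) + H) = -16 + 2*((H + X) + H) = -16 + 2*(X + 2*H) = -16 + (2*X + 4*H) = -16 + 2*X + 4*H)
c(550) + Q(C, D - 1*13) = (-64 + 550) + (-16 + 2*(0 - 1*13) + 4*49) = 486 + (-16 + 2*(0 - 13) + 196) = 486 + (-16 + 2*(-13) + 196) = 486 + (-16 - 26 + 196) = 486 + 154 = 640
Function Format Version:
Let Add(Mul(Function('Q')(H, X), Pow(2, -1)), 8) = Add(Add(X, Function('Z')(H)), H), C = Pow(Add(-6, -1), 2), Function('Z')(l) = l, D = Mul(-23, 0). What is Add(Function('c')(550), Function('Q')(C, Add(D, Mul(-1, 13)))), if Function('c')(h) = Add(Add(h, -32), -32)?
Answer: 640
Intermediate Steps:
D = 0
Function('c')(h) = Add(-64, h) (Function('c')(h) = Add(Add(-32, h), -32) = Add(-64, h))
C = 49 (C = Pow(-7, 2) = 49)
Function('Q')(H, X) = Add(-16, Mul(2, X), Mul(4, H)) (Function('Q')(H, X) = Add(-16, Mul(2, Add(Add(X, H), H))) = Add(-16, Mul(2, Add(Add(H, X), H))) = Add(-16, Mul(2, Add(X, Mul(2, H)))) = Add(-16, Add(Mul(2, X), Mul(4, H))) = Add(-16, Mul(2, X), Mul(4, H)))
Add(Function('c')(550), Function('Q')(C, Add(D, Mul(-1, 13)))) = Add(Add(-64, 550), Add(-16, Mul(2, Add(0, Mul(-1, 13))), Mul(4, 49))) = Add(486, Add(-16, Mul(2, Add(0, -13)), 196)) = Add(486, Add(-16, Mul(2, -13), 196)) = Add(486, Add(-16, -26, 196)) = Add(486, 154) = 640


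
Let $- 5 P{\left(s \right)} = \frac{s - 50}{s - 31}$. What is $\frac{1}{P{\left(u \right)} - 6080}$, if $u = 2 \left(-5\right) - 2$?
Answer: $- \frac{215}{1307262} \approx -0.00016447$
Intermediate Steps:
$u = -12$ ($u = -10 - 2 = -12$)
$P{\left(s \right)} = - \frac{-50 + s}{5 \left(-31 + s\right)}$ ($P{\left(s \right)} = - \frac{\left(s - 50\right) \frac{1}{s - 31}}{5} = - \frac{\left(-50 + s\right) \frac{1}{-31 + s}}{5} = - \frac{\frac{1}{-31 + s} \left(-50 + s\right)}{5} = - \frac{-50 + s}{5 \left(-31 + s\right)}$)
$\frac{1}{P{\left(u \right)} - 6080} = \frac{1}{\frac{50 - -12}{5 \left(-31 - 12\right)} - 6080} = \frac{1}{\frac{50 + 12}{5 \left(-43\right)} - 6080} = \frac{1}{\frac{1}{5} \left(- \frac{1}{43}\right) 62 - 6080} = \frac{1}{- \frac{62}{215} - 6080} = \frac{1}{- \frac{1307262}{215}} = - \frac{215}{1307262}$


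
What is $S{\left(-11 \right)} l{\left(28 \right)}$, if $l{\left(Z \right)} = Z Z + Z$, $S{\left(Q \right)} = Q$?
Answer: $-8932$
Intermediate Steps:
$l{\left(Z \right)} = Z + Z^{2}$ ($l{\left(Z \right)} = Z^{2} + Z = Z + Z^{2}$)
$S{\left(-11 \right)} l{\left(28 \right)} = - 11 \cdot 28 \left(1 + 28\right) = - 11 \cdot 28 \cdot 29 = \left(-11\right) 812 = -8932$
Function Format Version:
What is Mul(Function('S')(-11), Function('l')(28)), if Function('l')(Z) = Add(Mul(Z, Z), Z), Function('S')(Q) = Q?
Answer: -8932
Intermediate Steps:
Function('l')(Z) = Add(Z, Pow(Z, 2)) (Function('l')(Z) = Add(Pow(Z, 2), Z) = Add(Z, Pow(Z, 2)))
Mul(Function('S')(-11), Function('l')(28)) = Mul(-11, Mul(28, Add(1, 28))) = Mul(-11, Mul(28, 29)) = Mul(-11, 812) = -8932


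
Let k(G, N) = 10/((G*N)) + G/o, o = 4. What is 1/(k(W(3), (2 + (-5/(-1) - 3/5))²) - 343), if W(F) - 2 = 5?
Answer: -3584/1222915 ≈ -0.0029307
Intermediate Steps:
W(F) = 7 (W(F) = 2 + 5 = 7)
k(G, N) = G/4 + 10/(G*N) (k(G, N) = 10/((G*N)) + G/4 = 10*(1/(G*N)) + G*(¼) = 10/(G*N) + G/4 = G/4 + 10/(G*N))
1/(k(W(3), (2 + (-5/(-1) - 3/5))²) - 343) = 1/(((¼)*7 + 10/(7*(2 + (-5/(-1) - 3/5))²)) - 343) = 1/((7/4 + 10*(⅐)/(2 + (-5*(-1) - 3*⅕))²) - 343) = 1/((7/4 + 10*(⅐)/(2 + (5 - ⅗))²) - 343) = 1/((7/4 + 10*(⅐)/(2 + 22/5)²) - 343) = 1/((7/4 + 10*(⅐)/(32/5)²) - 343) = 1/((7/4 + 10*(⅐)/(1024/25)) - 343) = 1/((7/4 + 10*(⅐)*(25/1024)) - 343) = 1/((7/4 + 125/3584) - 343) = 1/(6397/3584 - 343) = 1/(-1222915/3584) = -3584/1222915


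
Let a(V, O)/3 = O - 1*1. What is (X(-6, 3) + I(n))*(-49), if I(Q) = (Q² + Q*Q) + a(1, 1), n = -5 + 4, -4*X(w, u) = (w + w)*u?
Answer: -539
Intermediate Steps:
X(w, u) = -u*w/2 (X(w, u) = -(w + w)*u/4 = -2*w*u/4 = -u*w/2)
a(V, O) = -3 + 3*O (a(V, O) = 3*(O - 1*1) = 3*(O - 1) = 3*(-1 + O) = -3 + 3*O)
n = -1
I(Q) = 2*Q² (I(Q) = (Q² + Q*Q) + (-3 + 3*1) = (Q² + Q²) + (-3 + 3) = 2*Q² + 0 = 2*Q²)
(X(-6, 3) + I(n))*(-49) = (-½*3*(-6) + 2*(-1)²)*(-49) = (9 + 2*1)*(-49) = (9 + 2)*(-49) = 11*(-49) = -539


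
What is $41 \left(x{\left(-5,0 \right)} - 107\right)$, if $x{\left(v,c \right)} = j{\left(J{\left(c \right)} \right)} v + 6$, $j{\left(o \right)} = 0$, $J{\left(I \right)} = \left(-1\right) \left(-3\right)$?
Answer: $-4141$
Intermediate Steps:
$J{\left(I \right)} = 3$
$x{\left(v,c \right)} = 6$ ($x{\left(v,c \right)} = 0 v + 6 = 0 + 6 = 6$)
$41 \left(x{\left(-5,0 \right)} - 107\right) = 41 \left(6 - 107\right) = 41 \left(-101\right) = -4141$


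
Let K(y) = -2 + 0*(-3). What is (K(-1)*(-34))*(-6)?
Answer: -408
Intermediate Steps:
K(y) = -2 (K(y) = -2 + 0 = -2)
(K(-1)*(-34))*(-6) = -2*(-34)*(-6) = 68*(-6) = -408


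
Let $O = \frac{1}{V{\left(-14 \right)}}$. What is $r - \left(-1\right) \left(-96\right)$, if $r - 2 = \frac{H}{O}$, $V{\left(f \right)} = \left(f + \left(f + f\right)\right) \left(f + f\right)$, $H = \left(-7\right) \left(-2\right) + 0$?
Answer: $16370$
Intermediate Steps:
$H = 14$ ($H = 14 + 0 = 14$)
$V{\left(f \right)} = 6 f^{2}$ ($V{\left(f \right)} = \left(f + 2 f\right) 2 f = 3 f 2 f = 6 f^{2}$)
$O = \frac{1}{1176}$ ($O = \frac{1}{6 \left(-14\right)^{2}} = \frac{1}{6 \cdot 196} = \frac{1}{1176} \approx 0.00085034$)
$r = 16466$ ($r = 2 + 14 \frac{1}{\frac{1}{1176}} = 2 + 14 \cdot 1176 = 2 + 16464 = 16466$)
$r - \left(-1\right) \left(-96\right) = 16466 - \left(-1\right) \left(-96\right) = 16466 - 96 = 16370$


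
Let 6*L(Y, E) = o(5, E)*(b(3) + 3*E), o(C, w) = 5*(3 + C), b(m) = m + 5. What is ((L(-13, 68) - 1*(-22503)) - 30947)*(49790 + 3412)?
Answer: -374045528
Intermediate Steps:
b(m) = 5 + m
o(C, w) = 15 + 5*C
L(Y, E) = 160/3 + 20*E (L(Y, E) = ((15 + 5*5)*((5 + 3) + 3*E))/6 = ((15 + 25)*(8 + 3*E))/6 = (40*(8 + 3*E))/6 = (320 + 120*E)/6 = 160/3 + 20*E)
((L(-13, 68) - 1*(-22503)) - 30947)*(49790 + 3412) = (((160/3 + 20*68) - 1*(-22503)) - 30947)*(49790 + 3412) = (((160/3 + 1360) + 22503) - 30947)*53202 = ((4240/3 + 22503) - 30947)*53202 = (71749/3 - 30947)*53202 = -21092/3*53202 = -374045528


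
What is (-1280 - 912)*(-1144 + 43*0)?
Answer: 2507648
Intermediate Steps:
(-1280 - 912)*(-1144 + 43*0) = -2192*(-1144 + 0) = -2192*(-1144) = 2507648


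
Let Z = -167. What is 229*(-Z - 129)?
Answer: 8702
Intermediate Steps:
229*(-Z - 129) = 229*(-1*(-167) - 129) = 229*(167 - 129) = 229*38 = 8702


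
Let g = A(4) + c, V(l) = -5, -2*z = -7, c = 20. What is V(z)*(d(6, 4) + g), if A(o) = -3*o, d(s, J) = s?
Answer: -70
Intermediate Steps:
z = 7/2 (z = -½*(-7) = 7/2 ≈ 3.5000)
g = 8 (g = -3*4 + 20 = -12 + 20 = 8)
V(z)*(d(6, 4) + g) = -5*(6 + 8) = -5*14 = -70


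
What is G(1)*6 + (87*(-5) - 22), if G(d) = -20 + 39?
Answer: -343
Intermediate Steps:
G(d) = 19
G(1)*6 + (87*(-5) - 22) = 19*6 + (87*(-5) - 22) = 114 + (-435 - 22) = 114 - 457 = -343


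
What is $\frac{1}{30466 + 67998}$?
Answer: $\frac{1}{98464} \approx 1.0156 \cdot 10^{-5}$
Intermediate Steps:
$\frac{1}{30466 + 67998} = \frac{1}{98464}$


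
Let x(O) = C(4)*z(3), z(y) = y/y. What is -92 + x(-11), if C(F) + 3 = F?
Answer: -91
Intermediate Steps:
z(y) = 1
C(F) = -3 + F
x(O) = 1 (x(O) = (-3 + 4)*1 = 1*1 = 1)
-92 + x(-11) = -92 + 1 = -91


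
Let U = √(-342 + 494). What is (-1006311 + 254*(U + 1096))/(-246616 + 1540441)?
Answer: -727927/1293825 + 508*√38/1293825 ≈ -0.56020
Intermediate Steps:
U = 2*√38 (U = √152 = 2*√38 ≈ 12.329)
(-1006311 + 254*(U + 1096))/(-246616 + 1540441) = (-1006311 + 254*(2*√38 + 1096))/(-246616 + 1540441) = (-1006311 + 254*(1096 + 2*√38))/1293825 = (-1006311 + (278384 + 508*√38))*(1/1293825) = (-727927 + 508*√38)*(1/1293825) = -727927/1293825 + 508*√38/1293825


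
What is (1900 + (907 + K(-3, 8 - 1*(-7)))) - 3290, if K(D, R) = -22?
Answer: -505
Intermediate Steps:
(1900 + (907 + K(-3, 8 - 1*(-7)))) - 3290 = (1900 + (907 - 22)) - 3290 = (1900 + 885) - 3290 = 2785 - 3290 = -505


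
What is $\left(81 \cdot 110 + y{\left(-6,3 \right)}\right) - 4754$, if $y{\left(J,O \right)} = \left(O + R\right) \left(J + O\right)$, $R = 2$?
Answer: $4141$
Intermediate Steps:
$y{\left(J,O \right)} = \left(2 + O\right) \left(J + O\right)$ ($y{\left(J,O \right)} = \left(O + 2\right) \left(J + O\right) = \left(2 + O\right) \left(J + O\right)$)
$\left(81 \cdot 110 + y{\left(-6,3 \right)}\right) - 4754 = \left(81 \cdot 110 + \left(3^{2} + 2 \left(-6\right) + 2 \cdot 3 - 18\right)\right) - 4754 = \left(8910 + \left(9 - 12 + 6 - 18\right)\right) - 4754 = \left(8910 - 15\right) - 4754 = 8895 - 4754 = 4141$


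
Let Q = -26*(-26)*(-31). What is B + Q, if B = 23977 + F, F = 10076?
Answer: 13097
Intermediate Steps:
B = 34053 (B = 23977 + 10076 = 34053)
Q = -20956 (Q = 676*(-31) = -20956)
B + Q = 34053 - 20956 = 13097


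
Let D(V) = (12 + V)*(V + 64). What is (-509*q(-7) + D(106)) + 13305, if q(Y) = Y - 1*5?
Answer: 39473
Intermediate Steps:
D(V) = (12 + V)*(64 + V)
q(Y) = -5 + Y (q(Y) = Y - 5 = -5 + Y)
(-509*q(-7) + D(106)) + 13305 = (-509*(-5 - 7) + (768 + 106**2 + 76*106)) + 13305 = (-509*(-12) + (768 + 11236 + 8056)) + 13305 = (6108 + 20060) + 13305 = 26168 + 13305 = 39473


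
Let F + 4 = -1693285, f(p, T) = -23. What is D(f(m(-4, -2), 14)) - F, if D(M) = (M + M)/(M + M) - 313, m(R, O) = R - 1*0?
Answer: 1692977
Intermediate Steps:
m(R, O) = R (m(R, O) = R + 0 = R)
D(M) = -312 (D(M) = (2*M)/((2*M)) - 313 = (2*M)*(1/(2*M)) - 313 = 1 - 313 = -312)
F = -1693289 (F = -4 - 1693285 = -1693289)
D(f(m(-4, -2), 14)) - F = -312 - 1*(-1693289) = -312 + 1693289 = 1692977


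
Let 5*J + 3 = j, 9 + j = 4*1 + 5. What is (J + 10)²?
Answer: 2209/25 ≈ 88.360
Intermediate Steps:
j = 0 (j = -9 + (4*1 + 5) = -9 + (4 + 5) = -9 + 9 = 0)
J = -⅗ (J = -⅗ + (⅕)*0 = -⅗ + 0 = -⅗ ≈ -0.60000)
(J + 10)² = (-⅗ + 10)² = (47/5)² = 2209/25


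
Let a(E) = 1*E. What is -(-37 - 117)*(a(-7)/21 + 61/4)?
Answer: 13783/6 ≈ 2297.2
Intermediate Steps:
a(E) = E
-(-37 - 117)*(a(-7)/21 + 61/4) = -(-37 - 117)*(-7/21 + 61/4) = -(-154)*(-7*1/21 + 61*(¼)) = -(-154)*(-⅓ + 61/4) = -(-154)*179/12 = -1*(-13783/6) = 13783/6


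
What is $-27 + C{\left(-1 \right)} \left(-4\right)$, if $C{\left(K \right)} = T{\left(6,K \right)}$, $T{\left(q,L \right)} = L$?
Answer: $-23$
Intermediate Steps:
$C{\left(K \right)} = K$
$-27 + C{\left(-1 \right)} \left(-4\right) = -27 - -4 = -27 + 4 = -23$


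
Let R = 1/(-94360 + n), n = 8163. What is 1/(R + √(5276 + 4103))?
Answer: 86197/69685246025610 + 7429922809*√9379/69685246025610 ≈ 0.010326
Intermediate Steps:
R = -1/86197 (R = 1/(-94360 + 8163) = 1/(-86197) = -1/86197 ≈ -1.1601e-5)
1/(R + √(5276 + 4103)) = 1/(-1/86197 + √(5276 + 4103)) = 1/(-1/86197 + √9379)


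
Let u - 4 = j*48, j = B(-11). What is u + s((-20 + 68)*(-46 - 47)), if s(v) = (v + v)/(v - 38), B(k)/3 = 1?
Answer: 337612/2251 ≈ 149.98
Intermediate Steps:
B(k) = 3 (B(k) = 3*1 = 3)
s(v) = 2*v/(-38 + v) (s(v) = (2*v)/(-38 + v) = 2*v/(-38 + v))
j = 3
u = 148 (u = 4 + 3*48 = 4 + 144 = 148)
u + s((-20 + 68)*(-46 - 47)) = 148 + 2*((-20 + 68)*(-46 - 47))/(-38 + (-20 + 68)*(-46 - 47)) = 148 + 2*(48*(-93))/(-38 + 48*(-93)) = 148 + 2*(-4464)/(-38 - 4464) = 148 + 2*(-4464)/(-4502) = 148 + 2*(-4464)*(-1/4502) = 148 + 4464/2251 = 337612/2251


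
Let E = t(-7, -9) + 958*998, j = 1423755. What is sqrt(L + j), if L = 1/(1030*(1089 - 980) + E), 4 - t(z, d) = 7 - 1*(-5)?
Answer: sqrt(1625021528242601926)/1068346 ≈ 1193.2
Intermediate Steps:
t(z, d) = -8 (t(z, d) = 4 - (7 - 1*(-5)) = 4 - (7 + 5) = 4 - 1*12 = 4 - 12 = -8)
E = 956076 (E = -8 + 958*998 = -8 + 956084 = 956076)
L = 1/1068346 (L = 1/(1030*(1089 - 980) + 956076) = 1/(1030*109 + 956076) = 1/(112270 + 956076) = 1/1068346 ≈ 9.3603e-7)
sqrt(L + j) = sqrt(1/1068346 + 1423755) = sqrt(1521062959231/1068346) = sqrt(1625021528242601926)/1068346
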